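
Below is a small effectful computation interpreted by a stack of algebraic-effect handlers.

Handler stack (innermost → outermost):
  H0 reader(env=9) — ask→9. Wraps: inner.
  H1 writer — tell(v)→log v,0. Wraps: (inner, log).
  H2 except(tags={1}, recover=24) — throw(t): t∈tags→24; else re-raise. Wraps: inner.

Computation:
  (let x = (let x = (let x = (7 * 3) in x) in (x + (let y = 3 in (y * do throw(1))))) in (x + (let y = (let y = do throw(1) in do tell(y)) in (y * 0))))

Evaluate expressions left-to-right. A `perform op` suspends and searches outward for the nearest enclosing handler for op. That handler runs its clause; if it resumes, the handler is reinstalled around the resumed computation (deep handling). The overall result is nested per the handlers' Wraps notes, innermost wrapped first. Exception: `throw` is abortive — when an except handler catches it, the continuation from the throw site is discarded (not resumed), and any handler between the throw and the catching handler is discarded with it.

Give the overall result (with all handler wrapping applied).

Answer: 24

Step-by-step:
throw(1) @ H2 caught ⇒ 24
= 24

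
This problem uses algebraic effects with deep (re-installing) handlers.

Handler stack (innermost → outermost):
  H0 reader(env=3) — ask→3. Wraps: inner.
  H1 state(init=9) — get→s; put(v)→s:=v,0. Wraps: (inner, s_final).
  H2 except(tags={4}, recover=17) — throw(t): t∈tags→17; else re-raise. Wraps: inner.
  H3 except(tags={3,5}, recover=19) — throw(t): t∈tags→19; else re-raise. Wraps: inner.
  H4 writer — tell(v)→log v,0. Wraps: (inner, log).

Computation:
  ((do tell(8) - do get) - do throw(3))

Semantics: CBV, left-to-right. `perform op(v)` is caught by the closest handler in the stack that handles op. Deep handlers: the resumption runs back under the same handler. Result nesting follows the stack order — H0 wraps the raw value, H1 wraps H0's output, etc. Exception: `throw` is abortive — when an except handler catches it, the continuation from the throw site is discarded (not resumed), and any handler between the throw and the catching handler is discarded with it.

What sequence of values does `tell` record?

Answer: (8)

Working:
tell(8) @ H4 ⇒ log+=8
get @ H1 ⇒ 9
throw(3) @ H2 re-raised
throw(3) @ H3 caught ⇒ 19
H4 returns (19, (8))
= (19, (8))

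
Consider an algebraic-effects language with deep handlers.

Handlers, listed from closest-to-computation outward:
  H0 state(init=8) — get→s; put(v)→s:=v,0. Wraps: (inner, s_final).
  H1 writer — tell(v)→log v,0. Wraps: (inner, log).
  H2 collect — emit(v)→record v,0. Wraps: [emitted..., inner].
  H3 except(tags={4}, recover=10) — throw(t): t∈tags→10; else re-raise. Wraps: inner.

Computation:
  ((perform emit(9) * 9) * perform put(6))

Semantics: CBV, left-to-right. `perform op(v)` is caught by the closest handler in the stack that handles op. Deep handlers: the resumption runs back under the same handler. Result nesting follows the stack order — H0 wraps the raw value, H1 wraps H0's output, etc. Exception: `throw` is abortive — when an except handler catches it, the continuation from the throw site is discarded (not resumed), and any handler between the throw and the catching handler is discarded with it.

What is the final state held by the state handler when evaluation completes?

Answer: 6

Step-by-step:
emit(9) @ H2 ⇒ out+=9
put(6) @ H0 ⇒ s:=6
H0 returns (0, 6)
H1 returns ((0, 6), ())
H2 returns [9, ((0, 6), ())]
H3 returns [9, ((0, 6), ())]
= [9, ((0, 6), ())]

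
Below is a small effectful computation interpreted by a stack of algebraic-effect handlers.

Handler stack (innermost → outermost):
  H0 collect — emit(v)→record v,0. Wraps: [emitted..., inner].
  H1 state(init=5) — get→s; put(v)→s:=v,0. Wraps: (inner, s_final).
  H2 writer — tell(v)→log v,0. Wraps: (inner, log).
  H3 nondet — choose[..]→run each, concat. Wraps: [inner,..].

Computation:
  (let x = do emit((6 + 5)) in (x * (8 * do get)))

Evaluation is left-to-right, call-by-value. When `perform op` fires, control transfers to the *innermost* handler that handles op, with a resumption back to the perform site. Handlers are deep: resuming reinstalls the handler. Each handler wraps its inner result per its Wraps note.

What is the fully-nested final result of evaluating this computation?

Evaluation trace:
emit(11) @ H0 ⇒ out+=11
get @ H1 ⇒ 5
H0 returns [11, 0]
H1 returns ([11, 0], 5)
H2 returns (([11, 0], 5), ())
H3 returns [(([11, 0], 5), ())]
= [(([11, 0], 5), ())]

Answer: [(([11, 0], 5), ())]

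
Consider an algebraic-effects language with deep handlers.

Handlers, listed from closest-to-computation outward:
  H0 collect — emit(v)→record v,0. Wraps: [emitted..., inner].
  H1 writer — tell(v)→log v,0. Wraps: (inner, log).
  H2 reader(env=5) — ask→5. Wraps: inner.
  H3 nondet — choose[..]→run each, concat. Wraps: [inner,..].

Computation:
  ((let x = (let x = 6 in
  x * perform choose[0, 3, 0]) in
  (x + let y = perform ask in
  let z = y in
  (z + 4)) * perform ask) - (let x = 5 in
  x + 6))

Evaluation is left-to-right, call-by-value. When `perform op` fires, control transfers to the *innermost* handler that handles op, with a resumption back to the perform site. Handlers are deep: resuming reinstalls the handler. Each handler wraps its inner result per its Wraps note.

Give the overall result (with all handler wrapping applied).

Answer: [([34], ()), ([124], ()), ([34], ())]

Step-by-step:
choose[0, 3, 0] @ H3
  branch[0] choose=0:
    ask @ H2 ⇒ 5
    ask @ H2 ⇒ 5
    H0 returns [34]
    H1 returns ([34], ())
    H2 returns ([34], ())
    H3 returns [([34], ())]
  branch[1] choose=3:
    ask @ H2 ⇒ 5
    ask @ H2 ⇒ 5
    H0 returns [124]
    H1 returns ([124], ())
    H2 returns ([124], ())
    H3 returns [([124], ())]
  branch[2] choose=0:
    ask @ H2 ⇒ 5
    ask @ H2 ⇒ 5
    H0 returns [34]
    H1 returns ([34], ())
    H2 returns ([34], ())
    H3 returns [([34], ())]
= [([34], ()), ([124], ()), ([34], ())]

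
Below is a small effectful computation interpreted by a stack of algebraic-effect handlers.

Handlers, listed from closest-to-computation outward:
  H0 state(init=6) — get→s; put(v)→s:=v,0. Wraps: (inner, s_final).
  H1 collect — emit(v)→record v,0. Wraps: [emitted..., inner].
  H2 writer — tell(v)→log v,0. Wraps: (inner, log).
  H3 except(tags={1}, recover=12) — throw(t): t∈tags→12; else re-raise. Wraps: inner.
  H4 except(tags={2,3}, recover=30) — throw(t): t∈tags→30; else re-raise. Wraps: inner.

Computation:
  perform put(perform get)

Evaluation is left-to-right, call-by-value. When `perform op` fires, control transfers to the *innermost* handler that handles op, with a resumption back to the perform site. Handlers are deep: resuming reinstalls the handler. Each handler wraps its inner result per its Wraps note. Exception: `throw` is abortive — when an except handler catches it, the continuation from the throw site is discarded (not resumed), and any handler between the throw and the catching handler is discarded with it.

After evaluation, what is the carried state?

Evaluation trace:
get @ H0 ⇒ 6
put(6) @ H0 ⇒ s:=6
H0 returns (0, 6)
H1 returns [(0, 6)]
H2 returns ([(0, 6)], ())
H3 returns ([(0, 6)], ())
H4 returns ([(0, 6)], ())
= ([(0, 6)], ())

Answer: 6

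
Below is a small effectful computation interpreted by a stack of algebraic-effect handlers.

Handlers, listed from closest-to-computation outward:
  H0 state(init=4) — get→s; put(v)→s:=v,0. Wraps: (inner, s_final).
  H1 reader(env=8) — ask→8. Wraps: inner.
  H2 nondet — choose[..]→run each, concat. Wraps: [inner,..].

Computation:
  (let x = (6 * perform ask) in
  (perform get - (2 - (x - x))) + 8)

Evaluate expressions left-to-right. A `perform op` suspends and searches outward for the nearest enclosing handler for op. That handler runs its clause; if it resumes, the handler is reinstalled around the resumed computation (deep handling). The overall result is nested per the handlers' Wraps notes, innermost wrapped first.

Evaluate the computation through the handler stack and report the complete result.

Answer: [(10, 4)]

Step-by-step:
ask @ H1 ⇒ 8
get @ H0 ⇒ 4
H0 returns (10, 4)
H1 returns (10, 4)
H2 returns [(10, 4)]
= [(10, 4)]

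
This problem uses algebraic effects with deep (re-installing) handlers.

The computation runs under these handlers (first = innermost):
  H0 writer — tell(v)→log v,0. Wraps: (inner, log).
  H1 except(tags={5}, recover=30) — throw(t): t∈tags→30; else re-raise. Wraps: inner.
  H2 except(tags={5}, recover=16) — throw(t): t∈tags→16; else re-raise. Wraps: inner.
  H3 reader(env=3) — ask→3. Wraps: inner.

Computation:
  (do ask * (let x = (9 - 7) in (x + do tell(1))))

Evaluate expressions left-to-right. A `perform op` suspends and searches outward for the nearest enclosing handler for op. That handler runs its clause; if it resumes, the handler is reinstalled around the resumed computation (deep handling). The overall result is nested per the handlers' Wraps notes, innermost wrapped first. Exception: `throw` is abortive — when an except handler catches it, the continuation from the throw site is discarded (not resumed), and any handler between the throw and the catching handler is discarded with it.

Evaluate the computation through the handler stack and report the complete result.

Working:
ask @ H3 ⇒ 3
tell(1) @ H0 ⇒ log+=1
H0 returns (6, (1))
H1 returns (6, (1))
H2 returns (6, (1))
H3 returns (6, (1))
= (6, (1))

Answer: (6, (1))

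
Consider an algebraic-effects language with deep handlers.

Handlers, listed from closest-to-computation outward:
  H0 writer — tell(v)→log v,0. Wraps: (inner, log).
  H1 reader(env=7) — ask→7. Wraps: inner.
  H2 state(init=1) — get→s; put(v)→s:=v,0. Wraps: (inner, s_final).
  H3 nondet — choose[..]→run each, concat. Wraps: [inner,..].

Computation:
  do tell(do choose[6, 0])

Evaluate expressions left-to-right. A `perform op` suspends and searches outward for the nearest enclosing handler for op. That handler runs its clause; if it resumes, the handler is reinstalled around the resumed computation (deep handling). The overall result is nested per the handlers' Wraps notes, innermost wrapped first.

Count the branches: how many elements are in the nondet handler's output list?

Step-by-step:
choose[6, 0] @ H3
  branch[0] choose=6:
    tell(6) @ H0 ⇒ log+=6
    H0 returns (0, (6))
    H1 returns (0, (6))
    H2 returns ((0, (6)), 1)
    H3 returns [((0, (6)), 1)]
  branch[1] choose=0:
    tell(0) @ H0 ⇒ log+=0
    H0 returns (0, (0))
    H1 returns (0, (0))
    H2 returns ((0, (0)), 1)
    H3 returns [((0, (0)), 1)]
= [((0, (6)), 1), ((0, (0)), 1)]

Answer: 2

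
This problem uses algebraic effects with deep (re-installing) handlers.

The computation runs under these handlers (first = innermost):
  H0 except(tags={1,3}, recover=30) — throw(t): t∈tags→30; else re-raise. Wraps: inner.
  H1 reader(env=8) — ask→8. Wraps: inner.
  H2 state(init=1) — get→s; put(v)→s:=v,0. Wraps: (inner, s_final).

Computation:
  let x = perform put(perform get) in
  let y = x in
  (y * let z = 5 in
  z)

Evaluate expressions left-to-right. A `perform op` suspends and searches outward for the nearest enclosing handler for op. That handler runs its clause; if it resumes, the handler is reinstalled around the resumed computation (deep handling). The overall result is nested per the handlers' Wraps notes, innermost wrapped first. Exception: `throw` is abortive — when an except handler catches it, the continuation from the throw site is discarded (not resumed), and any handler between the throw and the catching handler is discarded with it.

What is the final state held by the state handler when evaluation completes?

Step-by-step:
get @ H2 ⇒ 1
put(1) @ H2 ⇒ s:=1
H0 returns 0
H1 returns 0
H2 returns (0, 1)
= (0, 1)

Answer: 1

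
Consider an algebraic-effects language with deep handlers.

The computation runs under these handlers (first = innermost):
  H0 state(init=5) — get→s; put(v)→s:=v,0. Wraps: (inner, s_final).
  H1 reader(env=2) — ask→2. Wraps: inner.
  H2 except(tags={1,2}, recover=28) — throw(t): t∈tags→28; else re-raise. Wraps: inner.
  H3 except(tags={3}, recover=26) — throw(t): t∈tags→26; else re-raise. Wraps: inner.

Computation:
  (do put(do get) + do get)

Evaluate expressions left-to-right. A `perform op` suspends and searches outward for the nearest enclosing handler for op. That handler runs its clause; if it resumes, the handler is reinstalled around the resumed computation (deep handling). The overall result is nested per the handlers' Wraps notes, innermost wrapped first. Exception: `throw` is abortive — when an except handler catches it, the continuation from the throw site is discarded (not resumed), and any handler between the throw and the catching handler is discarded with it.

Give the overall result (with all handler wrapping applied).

Working:
get @ H0 ⇒ 5
put(5) @ H0 ⇒ s:=5
get @ H0 ⇒ 5
H0 returns (5, 5)
H1 returns (5, 5)
H2 returns (5, 5)
H3 returns (5, 5)
= (5, 5)

Answer: (5, 5)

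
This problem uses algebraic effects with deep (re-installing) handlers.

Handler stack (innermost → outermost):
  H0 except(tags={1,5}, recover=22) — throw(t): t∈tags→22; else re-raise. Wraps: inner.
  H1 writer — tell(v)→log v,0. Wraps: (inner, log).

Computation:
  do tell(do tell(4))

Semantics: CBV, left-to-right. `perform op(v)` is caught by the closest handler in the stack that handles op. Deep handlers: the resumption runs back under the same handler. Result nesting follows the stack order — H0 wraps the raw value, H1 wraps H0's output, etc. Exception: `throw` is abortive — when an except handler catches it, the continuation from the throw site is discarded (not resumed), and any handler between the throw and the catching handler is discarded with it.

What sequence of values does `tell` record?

Answer: (4, 0)

Step-by-step:
tell(4) @ H1 ⇒ log+=4
tell(0) @ H1 ⇒ log+=0
H0 returns 0
H1 returns (0, (4, 0))
= (0, (4, 0))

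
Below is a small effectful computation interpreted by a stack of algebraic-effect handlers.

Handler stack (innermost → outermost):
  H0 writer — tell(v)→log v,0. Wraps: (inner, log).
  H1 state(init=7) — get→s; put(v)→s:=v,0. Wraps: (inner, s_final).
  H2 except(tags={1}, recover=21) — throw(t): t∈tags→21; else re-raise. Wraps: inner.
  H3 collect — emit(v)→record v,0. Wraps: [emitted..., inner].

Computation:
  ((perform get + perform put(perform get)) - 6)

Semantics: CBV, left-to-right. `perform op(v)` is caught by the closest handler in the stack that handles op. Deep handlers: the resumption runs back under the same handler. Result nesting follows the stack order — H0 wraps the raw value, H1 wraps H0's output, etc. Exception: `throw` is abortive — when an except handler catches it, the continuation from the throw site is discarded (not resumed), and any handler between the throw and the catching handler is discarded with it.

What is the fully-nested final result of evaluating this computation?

Answer: [((1, ()), 7)]

Step-by-step:
get @ H1 ⇒ 7
get @ H1 ⇒ 7
put(7) @ H1 ⇒ s:=7
H0 returns (1, ())
H1 returns ((1, ()), 7)
H2 returns ((1, ()), 7)
H3 returns [((1, ()), 7)]
= [((1, ()), 7)]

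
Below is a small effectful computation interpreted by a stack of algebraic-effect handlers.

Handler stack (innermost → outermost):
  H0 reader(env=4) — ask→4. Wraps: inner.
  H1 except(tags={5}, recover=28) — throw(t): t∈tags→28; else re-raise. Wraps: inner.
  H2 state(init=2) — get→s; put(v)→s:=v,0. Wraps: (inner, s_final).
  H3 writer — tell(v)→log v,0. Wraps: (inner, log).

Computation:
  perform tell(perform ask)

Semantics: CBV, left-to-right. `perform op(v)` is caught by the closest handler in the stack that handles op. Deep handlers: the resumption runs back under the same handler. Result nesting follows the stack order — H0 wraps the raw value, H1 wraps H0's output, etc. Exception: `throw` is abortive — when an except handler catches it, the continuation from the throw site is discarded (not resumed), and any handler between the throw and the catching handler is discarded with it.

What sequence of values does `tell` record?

Answer: (4)

Evaluation trace:
ask @ H0 ⇒ 4
tell(4) @ H3 ⇒ log+=4
H0 returns 0
H1 returns 0
H2 returns (0, 2)
H3 returns ((0, 2), (4))
= ((0, 2), (4))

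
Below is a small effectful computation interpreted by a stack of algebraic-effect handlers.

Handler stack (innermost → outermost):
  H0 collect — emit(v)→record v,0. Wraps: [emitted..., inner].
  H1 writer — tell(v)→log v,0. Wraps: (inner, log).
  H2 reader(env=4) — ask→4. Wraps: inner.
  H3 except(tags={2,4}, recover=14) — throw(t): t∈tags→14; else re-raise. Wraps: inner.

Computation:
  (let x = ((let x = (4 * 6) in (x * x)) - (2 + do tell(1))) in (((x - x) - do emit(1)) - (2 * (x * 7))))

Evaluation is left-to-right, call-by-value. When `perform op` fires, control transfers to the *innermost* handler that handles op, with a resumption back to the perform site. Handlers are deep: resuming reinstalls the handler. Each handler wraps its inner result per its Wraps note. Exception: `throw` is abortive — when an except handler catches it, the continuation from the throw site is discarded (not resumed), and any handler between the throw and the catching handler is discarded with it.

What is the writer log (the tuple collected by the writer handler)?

Answer: (1)

Evaluation trace:
tell(1) @ H1 ⇒ log+=1
emit(1) @ H0 ⇒ out+=1
H0 returns [1, -8036]
H1 returns ([1, -8036], (1))
H2 returns ([1, -8036], (1))
H3 returns ([1, -8036], (1))
= ([1, -8036], (1))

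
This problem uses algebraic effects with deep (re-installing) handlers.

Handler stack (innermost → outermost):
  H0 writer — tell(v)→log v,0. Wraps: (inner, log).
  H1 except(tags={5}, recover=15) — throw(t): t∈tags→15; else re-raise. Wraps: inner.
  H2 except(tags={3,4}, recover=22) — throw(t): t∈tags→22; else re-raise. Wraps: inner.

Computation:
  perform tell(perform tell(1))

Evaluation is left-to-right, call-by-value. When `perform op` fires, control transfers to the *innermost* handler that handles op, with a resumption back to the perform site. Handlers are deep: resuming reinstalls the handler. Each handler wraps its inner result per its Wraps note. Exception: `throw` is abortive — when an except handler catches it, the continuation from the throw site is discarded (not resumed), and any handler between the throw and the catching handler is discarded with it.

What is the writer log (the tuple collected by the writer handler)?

Evaluation trace:
tell(1) @ H0 ⇒ log+=1
tell(0) @ H0 ⇒ log+=0
H0 returns (0, (1, 0))
H1 returns (0, (1, 0))
H2 returns (0, (1, 0))
= (0, (1, 0))

Answer: (1, 0)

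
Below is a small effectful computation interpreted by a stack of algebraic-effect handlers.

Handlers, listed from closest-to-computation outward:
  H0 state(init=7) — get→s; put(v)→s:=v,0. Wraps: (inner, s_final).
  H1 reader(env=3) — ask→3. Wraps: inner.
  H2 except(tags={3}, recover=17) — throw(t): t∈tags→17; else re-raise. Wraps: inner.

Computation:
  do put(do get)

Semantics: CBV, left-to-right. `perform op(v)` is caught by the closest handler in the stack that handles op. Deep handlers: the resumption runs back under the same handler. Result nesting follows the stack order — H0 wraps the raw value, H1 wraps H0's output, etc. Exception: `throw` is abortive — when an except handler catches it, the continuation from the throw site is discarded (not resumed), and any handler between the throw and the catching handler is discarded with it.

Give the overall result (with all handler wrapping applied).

Answer: (0, 7)

Evaluation trace:
get @ H0 ⇒ 7
put(7) @ H0 ⇒ s:=7
H0 returns (0, 7)
H1 returns (0, 7)
H2 returns (0, 7)
= (0, 7)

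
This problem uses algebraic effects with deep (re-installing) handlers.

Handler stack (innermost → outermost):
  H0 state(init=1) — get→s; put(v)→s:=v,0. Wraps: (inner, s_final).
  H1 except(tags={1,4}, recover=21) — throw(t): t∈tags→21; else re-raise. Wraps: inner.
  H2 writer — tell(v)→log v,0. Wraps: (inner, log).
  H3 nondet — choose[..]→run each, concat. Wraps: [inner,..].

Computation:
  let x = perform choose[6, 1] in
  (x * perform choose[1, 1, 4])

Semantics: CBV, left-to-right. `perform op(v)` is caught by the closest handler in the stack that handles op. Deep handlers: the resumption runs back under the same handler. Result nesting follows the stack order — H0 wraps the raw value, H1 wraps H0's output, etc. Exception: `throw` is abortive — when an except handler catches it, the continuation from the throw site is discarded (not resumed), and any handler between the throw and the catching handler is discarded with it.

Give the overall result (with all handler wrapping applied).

Answer: [((6, 1), ()), ((6, 1), ()), ((24, 1), ()), ((1, 1), ()), ((1, 1), ()), ((4, 1), ())]

Evaluation trace:
choose[6, 1] @ H3
  branch[0] choose=6:
    choose[1, 1, 4] @ H3
      branch[0] choose=1:
        H0 returns (6, 1)
        H1 returns (6, 1)
        H2 returns ((6, 1), ())
        H3 returns [((6, 1), ())]
      branch[1] choose=1:
        H0 returns (6, 1)
        H1 returns (6, 1)
        H2 returns ((6, 1), ())
        H3 returns [((6, 1), ())]
      branch[2] choose=4:
        H0 returns (24, 1)
        H1 returns (24, 1)
        H2 returns ((24, 1), ())
        H3 returns [((24, 1), ())]
  branch[1] choose=1:
    choose[1, 1, 4] @ H3
      branch[0] choose=1:
        H0 returns (1, 1)
        H1 returns (1, 1)
        H2 returns ((1, 1), ())
        H3 returns [((1, 1), ())]
      branch[1] choose=1:
        H0 returns (1, 1)
        H1 returns (1, 1)
        H2 returns ((1, 1), ())
        H3 returns [((1, 1), ())]
      branch[2] choose=4:
        H0 returns (4, 1)
        H1 returns (4, 1)
        H2 returns ((4, 1), ())
        H3 returns [((4, 1), ())]
= [((6, 1), ()), ((6, 1), ()), ((24, 1), ()), ((1, 1), ()), ((1, 1), ()), ((4, 1), ())]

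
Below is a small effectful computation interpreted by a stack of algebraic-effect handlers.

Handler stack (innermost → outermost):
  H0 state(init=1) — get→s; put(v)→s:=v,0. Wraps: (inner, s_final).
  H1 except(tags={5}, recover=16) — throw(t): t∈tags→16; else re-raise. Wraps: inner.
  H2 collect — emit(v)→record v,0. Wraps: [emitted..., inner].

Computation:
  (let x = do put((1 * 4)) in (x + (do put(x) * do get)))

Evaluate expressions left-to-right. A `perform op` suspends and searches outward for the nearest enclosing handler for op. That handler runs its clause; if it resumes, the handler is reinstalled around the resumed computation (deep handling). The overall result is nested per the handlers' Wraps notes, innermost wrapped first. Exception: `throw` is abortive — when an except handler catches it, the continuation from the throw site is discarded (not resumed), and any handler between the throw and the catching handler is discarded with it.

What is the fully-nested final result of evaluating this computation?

Answer: [(0, 0)]

Working:
put(4) @ H0 ⇒ s:=4
put(0) @ H0 ⇒ s:=0
get @ H0 ⇒ 0
H0 returns (0, 0)
H1 returns (0, 0)
H2 returns [(0, 0)]
= [(0, 0)]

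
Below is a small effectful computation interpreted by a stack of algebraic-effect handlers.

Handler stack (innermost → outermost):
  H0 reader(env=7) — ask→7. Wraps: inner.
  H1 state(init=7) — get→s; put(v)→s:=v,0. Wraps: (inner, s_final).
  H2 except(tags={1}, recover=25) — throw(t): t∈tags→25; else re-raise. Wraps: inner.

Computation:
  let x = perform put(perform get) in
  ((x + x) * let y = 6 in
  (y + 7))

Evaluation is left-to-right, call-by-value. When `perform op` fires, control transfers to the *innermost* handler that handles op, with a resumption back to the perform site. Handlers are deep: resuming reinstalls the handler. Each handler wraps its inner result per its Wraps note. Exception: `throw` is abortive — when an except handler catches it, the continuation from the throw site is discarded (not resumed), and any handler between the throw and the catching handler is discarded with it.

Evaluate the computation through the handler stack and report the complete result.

Working:
get @ H1 ⇒ 7
put(7) @ H1 ⇒ s:=7
H0 returns 0
H1 returns (0, 7)
H2 returns (0, 7)
= (0, 7)

Answer: (0, 7)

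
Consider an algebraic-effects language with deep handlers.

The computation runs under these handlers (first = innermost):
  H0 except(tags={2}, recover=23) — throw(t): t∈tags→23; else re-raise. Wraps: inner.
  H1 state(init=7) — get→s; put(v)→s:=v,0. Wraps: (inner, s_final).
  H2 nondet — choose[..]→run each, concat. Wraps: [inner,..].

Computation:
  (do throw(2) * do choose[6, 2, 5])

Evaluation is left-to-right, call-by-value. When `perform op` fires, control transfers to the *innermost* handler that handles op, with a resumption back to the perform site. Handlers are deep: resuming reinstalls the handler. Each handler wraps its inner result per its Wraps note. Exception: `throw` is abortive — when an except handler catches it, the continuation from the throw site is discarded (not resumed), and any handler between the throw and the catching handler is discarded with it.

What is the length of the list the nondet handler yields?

Answer: 1

Working:
throw(2) @ H0 caught ⇒ 23
H1 returns (23, 7)
H2 returns [(23, 7)]
= [(23, 7)]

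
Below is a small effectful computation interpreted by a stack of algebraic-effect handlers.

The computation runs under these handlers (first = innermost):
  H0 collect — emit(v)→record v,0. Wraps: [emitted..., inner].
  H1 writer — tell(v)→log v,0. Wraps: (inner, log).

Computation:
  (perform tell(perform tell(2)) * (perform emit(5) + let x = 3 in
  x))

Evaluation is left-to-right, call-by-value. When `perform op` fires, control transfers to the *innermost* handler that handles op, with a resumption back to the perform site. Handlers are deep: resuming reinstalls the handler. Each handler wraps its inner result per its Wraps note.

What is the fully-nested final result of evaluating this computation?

Evaluation trace:
tell(2) @ H1 ⇒ log+=2
tell(0) @ H1 ⇒ log+=0
emit(5) @ H0 ⇒ out+=5
H0 returns [5, 0]
H1 returns ([5, 0], (2, 0))
= ([5, 0], (2, 0))

Answer: ([5, 0], (2, 0))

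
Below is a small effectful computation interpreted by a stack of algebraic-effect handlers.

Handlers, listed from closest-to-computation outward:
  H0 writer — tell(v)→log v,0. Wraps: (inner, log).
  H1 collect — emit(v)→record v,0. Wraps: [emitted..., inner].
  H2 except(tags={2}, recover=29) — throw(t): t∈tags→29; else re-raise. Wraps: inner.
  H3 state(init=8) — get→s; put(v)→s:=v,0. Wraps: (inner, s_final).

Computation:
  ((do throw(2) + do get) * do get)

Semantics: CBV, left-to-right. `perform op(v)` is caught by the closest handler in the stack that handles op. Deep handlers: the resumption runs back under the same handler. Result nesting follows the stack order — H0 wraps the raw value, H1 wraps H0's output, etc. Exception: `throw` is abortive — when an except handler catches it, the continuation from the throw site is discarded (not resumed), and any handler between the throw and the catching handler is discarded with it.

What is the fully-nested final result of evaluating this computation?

Step-by-step:
throw(2) @ H2 caught ⇒ 29
H3 returns (29, 8)
= (29, 8)

Answer: (29, 8)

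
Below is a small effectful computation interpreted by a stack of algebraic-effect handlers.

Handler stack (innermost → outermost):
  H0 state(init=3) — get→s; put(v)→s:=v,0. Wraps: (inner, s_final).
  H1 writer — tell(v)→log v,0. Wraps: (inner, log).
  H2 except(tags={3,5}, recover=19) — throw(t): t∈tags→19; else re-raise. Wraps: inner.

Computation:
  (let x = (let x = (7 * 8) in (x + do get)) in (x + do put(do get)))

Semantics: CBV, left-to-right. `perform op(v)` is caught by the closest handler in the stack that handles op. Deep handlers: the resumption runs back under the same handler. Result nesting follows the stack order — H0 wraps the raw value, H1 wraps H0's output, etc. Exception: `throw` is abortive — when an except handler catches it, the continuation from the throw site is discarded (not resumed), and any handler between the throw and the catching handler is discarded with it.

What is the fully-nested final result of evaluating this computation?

Evaluation trace:
get @ H0 ⇒ 3
get @ H0 ⇒ 3
put(3) @ H0 ⇒ s:=3
H0 returns (59, 3)
H1 returns ((59, 3), ())
H2 returns ((59, 3), ())
= ((59, 3), ())

Answer: ((59, 3), ())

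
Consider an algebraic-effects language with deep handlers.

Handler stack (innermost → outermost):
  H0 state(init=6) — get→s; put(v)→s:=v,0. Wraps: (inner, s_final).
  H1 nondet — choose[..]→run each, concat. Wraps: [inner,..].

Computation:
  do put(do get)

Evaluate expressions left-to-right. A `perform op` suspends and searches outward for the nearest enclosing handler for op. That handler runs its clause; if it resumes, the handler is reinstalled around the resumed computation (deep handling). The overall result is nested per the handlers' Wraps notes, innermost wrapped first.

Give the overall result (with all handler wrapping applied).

Answer: [(0, 6)]

Step-by-step:
get @ H0 ⇒ 6
put(6) @ H0 ⇒ s:=6
H0 returns (0, 6)
H1 returns [(0, 6)]
= [(0, 6)]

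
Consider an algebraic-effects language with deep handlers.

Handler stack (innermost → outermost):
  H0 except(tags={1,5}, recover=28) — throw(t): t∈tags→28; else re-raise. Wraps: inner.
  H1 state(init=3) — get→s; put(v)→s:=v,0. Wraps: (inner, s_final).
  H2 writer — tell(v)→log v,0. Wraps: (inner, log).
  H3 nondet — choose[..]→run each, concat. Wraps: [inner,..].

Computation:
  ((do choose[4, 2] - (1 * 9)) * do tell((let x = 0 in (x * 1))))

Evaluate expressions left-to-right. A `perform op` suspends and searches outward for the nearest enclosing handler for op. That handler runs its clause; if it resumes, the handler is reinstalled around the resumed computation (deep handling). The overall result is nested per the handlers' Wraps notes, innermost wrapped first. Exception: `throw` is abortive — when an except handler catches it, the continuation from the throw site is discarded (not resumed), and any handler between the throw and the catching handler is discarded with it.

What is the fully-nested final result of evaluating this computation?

Working:
choose[4, 2] @ H3
  branch[0] choose=4:
    tell(0) @ H2 ⇒ log+=0
    H0 returns 0
    H1 returns (0, 3)
    H2 returns ((0, 3), (0))
    H3 returns [((0, 3), (0))]
  branch[1] choose=2:
    tell(0) @ H2 ⇒ log+=0
    H0 returns 0
    H1 returns (0, 3)
    H2 returns ((0, 3), (0))
    H3 returns [((0, 3), (0))]
= [((0, 3), (0)), ((0, 3), (0))]

Answer: [((0, 3), (0)), ((0, 3), (0))]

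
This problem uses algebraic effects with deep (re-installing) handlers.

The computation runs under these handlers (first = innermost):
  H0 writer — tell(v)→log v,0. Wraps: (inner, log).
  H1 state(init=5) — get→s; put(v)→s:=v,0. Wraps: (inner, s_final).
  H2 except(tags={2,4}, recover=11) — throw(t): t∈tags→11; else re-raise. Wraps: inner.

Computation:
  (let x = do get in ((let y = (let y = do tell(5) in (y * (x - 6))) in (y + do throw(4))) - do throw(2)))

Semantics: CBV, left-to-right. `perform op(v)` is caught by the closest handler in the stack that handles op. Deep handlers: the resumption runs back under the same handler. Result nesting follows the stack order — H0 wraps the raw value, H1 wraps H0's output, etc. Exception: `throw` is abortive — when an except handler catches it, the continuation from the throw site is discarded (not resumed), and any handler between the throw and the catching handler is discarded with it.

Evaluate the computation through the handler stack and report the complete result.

Answer: 11

Evaluation trace:
get @ H1 ⇒ 5
tell(5) @ H0 ⇒ log+=5
throw(4) @ H2 caught ⇒ 11
= 11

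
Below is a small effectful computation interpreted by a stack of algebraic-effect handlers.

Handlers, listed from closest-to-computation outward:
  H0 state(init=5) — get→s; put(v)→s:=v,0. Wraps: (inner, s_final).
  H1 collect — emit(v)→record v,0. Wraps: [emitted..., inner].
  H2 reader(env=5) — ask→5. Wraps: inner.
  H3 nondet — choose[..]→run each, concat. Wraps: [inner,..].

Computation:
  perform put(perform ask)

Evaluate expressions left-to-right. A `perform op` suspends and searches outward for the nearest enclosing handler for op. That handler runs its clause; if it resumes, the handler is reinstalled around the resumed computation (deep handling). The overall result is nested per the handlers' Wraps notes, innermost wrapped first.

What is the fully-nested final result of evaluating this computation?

Answer: [[(0, 5)]]

Evaluation trace:
ask @ H2 ⇒ 5
put(5) @ H0 ⇒ s:=5
H0 returns (0, 5)
H1 returns [(0, 5)]
H2 returns [(0, 5)]
H3 returns [[(0, 5)]]
= [[(0, 5)]]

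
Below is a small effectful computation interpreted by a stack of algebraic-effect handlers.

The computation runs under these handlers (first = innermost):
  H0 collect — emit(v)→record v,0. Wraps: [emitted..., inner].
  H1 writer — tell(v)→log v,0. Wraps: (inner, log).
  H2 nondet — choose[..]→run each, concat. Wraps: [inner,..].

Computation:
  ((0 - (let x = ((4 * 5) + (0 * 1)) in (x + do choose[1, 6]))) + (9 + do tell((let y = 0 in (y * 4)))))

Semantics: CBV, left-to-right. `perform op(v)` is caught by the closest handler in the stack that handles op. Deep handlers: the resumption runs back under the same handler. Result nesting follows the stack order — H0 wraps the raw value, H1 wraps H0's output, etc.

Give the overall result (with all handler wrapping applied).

Answer: [([-12], (0)), ([-17], (0))]

Working:
choose[1, 6] @ H2
  branch[0] choose=1:
    tell(0) @ H1 ⇒ log+=0
    H0 returns [-12]
    H1 returns ([-12], (0))
    H2 returns [([-12], (0))]
  branch[1] choose=6:
    tell(0) @ H1 ⇒ log+=0
    H0 returns [-17]
    H1 returns ([-17], (0))
    H2 returns [([-17], (0))]
= [([-12], (0)), ([-17], (0))]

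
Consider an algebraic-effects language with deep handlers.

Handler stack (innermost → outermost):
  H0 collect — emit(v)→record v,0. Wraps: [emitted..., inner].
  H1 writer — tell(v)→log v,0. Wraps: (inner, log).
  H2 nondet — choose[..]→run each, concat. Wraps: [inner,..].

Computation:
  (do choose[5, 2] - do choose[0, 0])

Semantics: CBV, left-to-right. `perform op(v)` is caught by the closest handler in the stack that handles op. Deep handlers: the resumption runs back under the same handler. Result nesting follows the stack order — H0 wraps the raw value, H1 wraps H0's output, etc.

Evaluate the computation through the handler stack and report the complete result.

Step-by-step:
choose[5, 2] @ H2
  branch[0] choose=5:
    choose[0, 0] @ H2
      branch[0] choose=0:
        H0 returns [5]
        H1 returns ([5], ())
        H2 returns [([5], ())]
      branch[1] choose=0:
        H0 returns [5]
        H1 returns ([5], ())
        H2 returns [([5], ())]
  branch[1] choose=2:
    choose[0, 0] @ H2
      branch[0] choose=0:
        H0 returns [2]
        H1 returns ([2], ())
        H2 returns [([2], ())]
      branch[1] choose=0:
        H0 returns [2]
        H1 returns ([2], ())
        H2 returns [([2], ())]
= [([5], ()), ([5], ()), ([2], ()), ([2], ())]

Answer: [([5], ()), ([5], ()), ([2], ()), ([2], ())]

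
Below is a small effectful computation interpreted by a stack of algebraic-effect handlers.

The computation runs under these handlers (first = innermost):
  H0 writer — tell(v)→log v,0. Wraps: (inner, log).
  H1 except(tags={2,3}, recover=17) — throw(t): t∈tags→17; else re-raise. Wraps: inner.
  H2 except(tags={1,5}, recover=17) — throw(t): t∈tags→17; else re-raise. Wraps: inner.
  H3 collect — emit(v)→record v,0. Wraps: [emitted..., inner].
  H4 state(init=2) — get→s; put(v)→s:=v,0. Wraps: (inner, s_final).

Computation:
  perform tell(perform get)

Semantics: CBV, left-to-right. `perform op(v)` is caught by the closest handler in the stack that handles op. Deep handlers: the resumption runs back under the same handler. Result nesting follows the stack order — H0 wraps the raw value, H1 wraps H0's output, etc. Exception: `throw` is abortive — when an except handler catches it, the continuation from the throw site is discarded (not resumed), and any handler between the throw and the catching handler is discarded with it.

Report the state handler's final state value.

Answer: 2

Working:
get @ H4 ⇒ 2
tell(2) @ H0 ⇒ log+=2
H0 returns (0, (2))
H1 returns (0, (2))
H2 returns (0, (2))
H3 returns [(0, (2))]
H4 returns ([(0, (2))], 2)
= ([(0, (2))], 2)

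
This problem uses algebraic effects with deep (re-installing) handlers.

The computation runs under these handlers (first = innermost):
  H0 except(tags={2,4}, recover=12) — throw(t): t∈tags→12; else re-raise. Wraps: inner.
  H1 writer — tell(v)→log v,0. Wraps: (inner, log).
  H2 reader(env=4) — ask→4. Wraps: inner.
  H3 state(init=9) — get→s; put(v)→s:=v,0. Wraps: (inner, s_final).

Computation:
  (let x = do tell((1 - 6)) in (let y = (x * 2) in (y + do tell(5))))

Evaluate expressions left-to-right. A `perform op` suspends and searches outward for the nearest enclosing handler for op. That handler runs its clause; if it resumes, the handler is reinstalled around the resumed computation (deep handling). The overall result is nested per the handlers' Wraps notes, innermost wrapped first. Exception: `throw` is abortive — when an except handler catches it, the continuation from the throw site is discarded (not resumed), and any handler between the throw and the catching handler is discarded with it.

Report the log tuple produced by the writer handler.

Answer: (-5, 5)

Evaluation trace:
tell(-5) @ H1 ⇒ log+=-5
tell(5) @ H1 ⇒ log+=5
H0 returns 0
H1 returns (0, (-5, 5))
H2 returns (0, (-5, 5))
H3 returns ((0, (-5, 5)), 9)
= ((0, (-5, 5)), 9)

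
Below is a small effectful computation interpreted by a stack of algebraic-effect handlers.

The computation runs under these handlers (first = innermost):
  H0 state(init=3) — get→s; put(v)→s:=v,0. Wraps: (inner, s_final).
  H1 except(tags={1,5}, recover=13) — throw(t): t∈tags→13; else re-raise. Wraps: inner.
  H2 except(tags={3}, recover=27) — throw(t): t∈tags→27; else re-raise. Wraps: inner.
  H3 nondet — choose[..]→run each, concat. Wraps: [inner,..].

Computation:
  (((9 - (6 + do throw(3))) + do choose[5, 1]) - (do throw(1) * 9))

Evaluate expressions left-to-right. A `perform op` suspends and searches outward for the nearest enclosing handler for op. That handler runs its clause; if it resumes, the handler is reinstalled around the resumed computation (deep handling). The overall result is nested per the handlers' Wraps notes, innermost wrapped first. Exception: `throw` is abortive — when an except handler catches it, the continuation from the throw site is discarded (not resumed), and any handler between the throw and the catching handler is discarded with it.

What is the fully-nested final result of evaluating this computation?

Answer: [27]

Evaluation trace:
throw(3) @ H1 re-raised
throw(3) @ H2 caught ⇒ 27
H3 returns [27]
= [27]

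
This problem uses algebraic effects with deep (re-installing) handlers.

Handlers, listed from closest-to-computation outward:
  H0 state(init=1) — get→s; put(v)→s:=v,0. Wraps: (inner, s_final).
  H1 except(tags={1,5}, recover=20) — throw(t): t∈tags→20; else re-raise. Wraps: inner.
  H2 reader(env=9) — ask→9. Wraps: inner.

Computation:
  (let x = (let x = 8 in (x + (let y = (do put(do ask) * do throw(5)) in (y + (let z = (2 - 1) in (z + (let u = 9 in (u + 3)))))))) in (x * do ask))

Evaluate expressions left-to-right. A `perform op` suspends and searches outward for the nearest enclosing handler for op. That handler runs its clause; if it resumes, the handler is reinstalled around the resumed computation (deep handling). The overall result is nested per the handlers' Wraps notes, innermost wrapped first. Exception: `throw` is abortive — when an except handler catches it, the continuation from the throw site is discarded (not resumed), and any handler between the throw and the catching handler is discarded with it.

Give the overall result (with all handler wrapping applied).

Working:
ask @ H2 ⇒ 9
put(9) @ H0 ⇒ s:=9
throw(5) @ H1 caught ⇒ 20
H2 returns 20
= 20

Answer: 20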